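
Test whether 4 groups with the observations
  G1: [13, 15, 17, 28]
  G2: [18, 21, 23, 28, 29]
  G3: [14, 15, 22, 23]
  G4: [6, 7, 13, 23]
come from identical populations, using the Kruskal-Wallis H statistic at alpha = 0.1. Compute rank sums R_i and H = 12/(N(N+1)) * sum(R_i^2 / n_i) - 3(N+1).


Step 1: Combine all N = 17 observations and assign midranks.
sorted (value, group, rank): (6,G4,1), (7,G4,2), (13,G1,3.5), (13,G4,3.5), (14,G3,5), (15,G1,6.5), (15,G3,6.5), (17,G1,8), (18,G2,9), (21,G2,10), (22,G3,11), (23,G2,13), (23,G3,13), (23,G4,13), (28,G1,15.5), (28,G2,15.5), (29,G2,17)
Step 2: Sum ranks within each group.
R_1 = 33.5 (n_1 = 4)
R_2 = 64.5 (n_2 = 5)
R_3 = 35.5 (n_3 = 4)
R_4 = 19.5 (n_4 = 4)
Step 3: H = 12/(N(N+1)) * sum(R_i^2/n_i) - 3(N+1)
     = 12/(17*18) * (33.5^2/4 + 64.5^2/5 + 35.5^2/4 + 19.5^2/4) - 3*18
     = 0.039216 * 1522.74 - 54
     = 5.715196.
Step 4: Ties present; correction factor C = 1 - 42/(17^3 - 17) = 0.991422. Corrected H = 5.715196 / 0.991422 = 5.764648.
Step 5: Under H0, H ~ chi^2(3); p-value = 0.123639.
Step 6: alpha = 0.1. fail to reject H0.

H = 5.7646, df = 3, p = 0.123639, fail to reject H0.


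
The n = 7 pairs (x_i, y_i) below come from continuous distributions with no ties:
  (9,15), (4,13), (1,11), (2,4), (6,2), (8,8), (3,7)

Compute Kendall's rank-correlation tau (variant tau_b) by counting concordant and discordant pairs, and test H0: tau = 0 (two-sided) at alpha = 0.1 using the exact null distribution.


Step 1: Enumerate the 21 unordered pairs (i,j) with i<j and classify each by sign(x_j-x_i) * sign(y_j-y_i).
  (1,2):dx=-5,dy=-2->C; (1,3):dx=-8,dy=-4->C; (1,4):dx=-7,dy=-11->C; (1,5):dx=-3,dy=-13->C
  (1,6):dx=-1,dy=-7->C; (1,7):dx=-6,dy=-8->C; (2,3):dx=-3,dy=-2->C; (2,4):dx=-2,dy=-9->C
  (2,5):dx=+2,dy=-11->D; (2,6):dx=+4,dy=-5->D; (2,7):dx=-1,dy=-6->C; (3,4):dx=+1,dy=-7->D
  (3,5):dx=+5,dy=-9->D; (3,6):dx=+7,dy=-3->D; (3,7):dx=+2,dy=-4->D; (4,5):dx=+4,dy=-2->D
  (4,6):dx=+6,dy=+4->C; (4,7):dx=+1,dy=+3->C; (5,6):dx=+2,dy=+6->C; (5,7):dx=-3,dy=+5->D
  (6,7):dx=-5,dy=-1->C
Step 2: C = 13, D = 8, total pairs = 21.
Step 3: tau = (C - D)/(n(n-1)/2) = (13 - 8)/21 = 0.238095.
Step 4: Exact two-sided p-value (enumerate n! = 5040 permutations of y under H0): p = 0.561905.
Step 5: alpha = 0.1. fail to reject H0.

tau_b = 0.2381 (C=13, D=8), p = 0.561905, fail to reject H0.


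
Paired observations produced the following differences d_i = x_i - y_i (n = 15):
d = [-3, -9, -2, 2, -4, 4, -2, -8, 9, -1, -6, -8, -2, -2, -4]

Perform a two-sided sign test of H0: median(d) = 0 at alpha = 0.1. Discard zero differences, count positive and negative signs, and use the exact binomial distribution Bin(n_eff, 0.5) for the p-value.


Step 1: Discard zero differences. Original n = 15; n_eff = number of nonzero differences = 15.
Nonzero differences (with sign): -3, -9, -2, +2, -4, +4, -2, -8, +9, -1, -6, -8, -2, -2, -4
Step 2: Count signs: positive = 3, negative = 12.
Step 3: Under H0: P(positive) = 0.5, so the number of positives S ~ Bin(15, 0.5).
Step 4: Two-sided exact p-value = sum of Bin(15,0.5) probabilities at or below the observed probability = 0.035156.
Step 5: alpha = 0.1. reject H0.

n_eff = 15, pos = 3, neg = 12, p = 0.035156, reject H0.


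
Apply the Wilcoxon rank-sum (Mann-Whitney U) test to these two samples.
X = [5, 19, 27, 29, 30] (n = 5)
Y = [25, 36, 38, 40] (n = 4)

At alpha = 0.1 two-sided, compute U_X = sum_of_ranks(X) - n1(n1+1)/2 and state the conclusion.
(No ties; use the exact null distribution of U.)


Step 1: Combine and sort all 9 observations; assign midranks.
sorted (value, group): (5,X), (19,X), (25,Y), (27,X), (29,X), (30,X), (36,Y), (38,Y), (40,Y)
ranks: 5->1, 19->2, 25->3, 27->4, 29->5, 30->6, 36->7, 38->8, 40->9
Step 2: Rank sum for X: R1 = 1 + 2 + 4 + 5 + 6 = 18.
Step 3: U_X = R1 - n1(n1+1)/2 = 18 - 5*6/2 = 18 - 15 = 3.
       U_Y = n1*n2 - U_X = 20 - 3 = 17.
Step 4: No ties, so the exact null distribution of U (based on enumerating the C(9,5) = 126 equally likely rank assignments) gives the two-sided p-value.
Step 5: p-value = 0.111111; compare to alpha = 0.1. fail to reject H0.

U_X = 3, p = 0.111111, fail to reject H0 at alpha = 0.1.


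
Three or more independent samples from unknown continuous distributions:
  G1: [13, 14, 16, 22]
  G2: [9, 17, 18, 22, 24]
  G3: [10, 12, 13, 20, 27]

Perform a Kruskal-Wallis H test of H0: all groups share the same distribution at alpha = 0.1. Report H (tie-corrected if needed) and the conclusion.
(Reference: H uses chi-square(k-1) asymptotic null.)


Step 1: Combine all N = 14 observations and assign midranks.
sorted (value, group, rank): (9,G2,1), (10,G3,2), (12,G3,3), (13,G1,4.5), (13,G3,4.5), (14,G1,6), (16,G1,7), (17,G2,8), (18,G2,9), (20,G3,10), (22,G1,11.5), (22,G2,11.5), (24,G2,13), (27,G3,14)
Step 2: Sum ranks within each group.
R_1 = 29 (n_1 = 4)
R_2 = 42.5 (n_2 = 5)
R_3 = 33.5 (n_3 = 5)
Step 3: H = 12/(N(N+1)) * sum(R_i^2/n_i) - 3(N+1)
     = 12/(14*15) * (29^2/4 + 42.5^2/5 + 33.5^2/5) - 3*15
     = 0.057143 * 795.95 - 45
     = 0.482857.
Step 4: Ties present; correction factor C = 1 - 12/(14^3 - 14) = 0.995604. Corrected H = 0.482857 / 0.995604 = 0.484989.
Step 5: Under H0, H ~ chi^2(2); p-value = 0.784668.
Step 6: alpha = 0.1. fail to reject H0.

H = 0.4850, df = 2, p = 0.784668, fail to reject H0.


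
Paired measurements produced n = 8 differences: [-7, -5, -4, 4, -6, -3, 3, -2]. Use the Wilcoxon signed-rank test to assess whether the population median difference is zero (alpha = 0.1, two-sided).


Step 1: Drop any zero differences (none here) and take |d_i|.
|d| = [7, 5, 4, 4, 6, 3, 3, 2]
Step 2: Midrank |d_i| (ties get averaged ranks).
ranks: |7|->8, |5|->6, |4|->4.5, |4|->4.5, |6|->7, |3|->2.5, |3|->2.5, |2|->1
Step 3: Attach original signs; sum ranks with positive sign and with negative sign.
W+ = 4.5 + 2.5 = 7
W- = 8 + 6 + 4.5 + 7 + 2.5 + 1 = 29
(Check: W+ + W- = 36 should equal n(n+1)/2 = 36.)
Step 4: Test statistic W = min(W+, W-) = 7.
Step 5: Ties in |d|, so use the tie-corrected normal approximation.
        E[W] = n(n+1)/4 = 8*9/4 = 18.
        Tie groups: |d|=3 (t=2), |d|=4 (t=2); sum(t^3 - t) = 12.
        Var[W] = n(n+1)(2n+1)/24 - sum(t^3-t)/48 = 1224/24 - 12/48 = 50.75.
        z = (W - E[W]) / sqrt(Var[W]) = (7 - 18) / 7.1239 = -1.5441.
        Two-sided p = 2*Phi(z) = 0.122565.
Step 6: alpha = 0.1. fail to reject H0.

W+ = 7, W- = 29, W = min = 7, p = 0.122565, fail to reject H0.


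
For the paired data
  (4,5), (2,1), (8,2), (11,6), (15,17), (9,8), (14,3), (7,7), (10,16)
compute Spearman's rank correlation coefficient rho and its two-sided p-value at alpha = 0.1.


Step 1: Rank x and y separately (midranks; no ties here).
rank(x): 4->2, 2->1, 8->4, 11->7, 15->9, 9->5, 14->8, 7->3, 10->6
rank(y): 5->4, 1->1, 2->2, 6->5, 17->9, 8->7, 3->3, 7->6, 16->8
Step 2: d_i = R_x(i) - R_y(i); compute d_i^2.
  (2-4)^2=4, (1-1)^2=0, (4-2)^2=4, (7-5)^2=4, (9-9)^2=0, (5-7)^2=4, (8-3)^2=25, (3-6)^2=9, (6-8)^2=4
sum(d^2) = 54.
Step 3: rho = 1 - 6*54 / (9*(9^2 - 1)) = 1 - 324/720 = 0.550000.
Step 4: Under H0, t = rho * sqrt((n-2)/(1-rho^2)) = 1.7424 ~ t(7).
Step 5: Two-sided p-value from the t-distribution with 7 df = 0.124977.
Step 6: alpha = 0.1. fail to reject H0.

rho = 0.5500, p = 0.124977, fail to reject H0 at alpha = 0.1.


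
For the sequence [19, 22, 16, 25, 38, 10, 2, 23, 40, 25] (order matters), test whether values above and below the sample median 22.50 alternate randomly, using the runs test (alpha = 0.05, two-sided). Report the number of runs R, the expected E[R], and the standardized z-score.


Step 1: Compute median = 22.50; label A = above, B = below.
Labels in order: BBBAABBAAA  (n_A = 5, n_B = 5)
Step 2: Count runs R = 4.
Step 3: Under H0 (random ordering), E[R] = 2*n_A*n_B/(n_A+n_B) + 1 = 2*5*5/10 + 1 = 6.0000.
        Var[R] = 2*n_A*n_B*(2*n_A*n_B - n_A - n_B) / ((n_A+n_B)^2 * (n_A+n_B-1)) = 2000/900 = 2.2222.
        SD[R] = 1.4907.
Step 4: Continuity-corrected z = (R + 0.5 - E[R]) / SD[R] = (4 + 0.5 - 6.0000) / 1.4907 = -1.0062.
Step 5: Two-sided p-value via normal approximation = 2*(1 - Phi(|z|)) = 0.314305.
Step 6: alpha = 0.05. fail to reject H0.

R = 4, z = -1.0062, p = 0.314305, fail to reject H0.


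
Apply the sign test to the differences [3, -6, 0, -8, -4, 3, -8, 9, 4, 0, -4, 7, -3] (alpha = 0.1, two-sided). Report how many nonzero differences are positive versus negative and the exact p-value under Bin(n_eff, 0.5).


Step 1: Discard zero differences. Original n = 13; n_eff = number of nonzero differences = 11.
Nonzero differences (with sign): +3, -6, -8, -4, +3, -8, +9, +4, -4, +7, -3
Step 2: Count signs: positive = 5, negative = 6.
Step 3: Under H0: P(positive) = 0.5, so the number of positives S ~ Bin(11, 0.5).
Step 4: Two-sided exact p-value = sum of Bin(11,0.5) probabilities at or below the observed probability = 1.000000.
Step 5: alpha = 0.1. fail to reject H0.

n_eff = 11, pos = 5, neg = 6, p = 1.000000, fail to reject H0.


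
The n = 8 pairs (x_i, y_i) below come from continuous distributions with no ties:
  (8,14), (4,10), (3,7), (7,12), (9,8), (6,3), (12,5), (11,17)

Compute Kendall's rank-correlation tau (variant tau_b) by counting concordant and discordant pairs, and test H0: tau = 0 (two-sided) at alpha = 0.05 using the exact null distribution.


Step 1: Enumerate the 28 unordered pairs (i,j) with i<j and classify each by sign(x_j-x_i) * sign(y_j-y_i).
  (1,2):dx=-4,dy=-4->C; (1,3):dx=-5,dy=-7->C; (1,4):dx=-1,dy=-2->C; (1,5):dx=+1,dy=-6->D
  (1,6):dx=-2,dy=-11->C; (1,7):dx=+4,dy=-9->D; (1,8):dx=+3,dy=+3->C; (2,3):dx=-1,dy=-3->C
  (2,4):dx=+3,dy=+2->C; (2,5):dx=+5,dy=-2->D; (2,6):dx=+2,dy=-7->D; (2,7):dx=+8,dy=-5->D
  (2,8):dx=+7,dy=+7->C; (3,4):dx=+4,dy=+5->C; (3,5):dx=+6,dy=+1->C; (3,6):dx=+3,dy=-4->D
  (3,7):dx=+9,dy=-2->D; (3,8):dx=+8,dy=+10->C; (4,5):dx=+2,dy=-4->D; (4,6):dx=-1,dy=-9->C
  (4,7):dx=+5,dy=-7->D; (4,8):dx=+4,dy=+5->C; (5,6):dx=-3,dy=-5->C; (5,7):dx=+3,dy=-3->D
  (5,8):dx=+2,dy=+9->C; (6,7):dx=+6,dy=+2->C; (6,8):dx=+5,dy=+14->C; (7,8):dx=-1,dy=+12->D
Step 2: C = 17, D = 11, total pairs = 28.
Step 3: tau = (C - D)/(n(n-1)/2) = (17 - 11)/28 = 0.214286.
Step 4: Exact two-sided p-value (enumerate n! = 40320 permutations of y under H0): p = 0.548413.
Step 5: alpha = 0.05. fail to reject H0.

tau_b = 0.2143 (C=17, D=11), p = 0.548413, fail to reject H0.


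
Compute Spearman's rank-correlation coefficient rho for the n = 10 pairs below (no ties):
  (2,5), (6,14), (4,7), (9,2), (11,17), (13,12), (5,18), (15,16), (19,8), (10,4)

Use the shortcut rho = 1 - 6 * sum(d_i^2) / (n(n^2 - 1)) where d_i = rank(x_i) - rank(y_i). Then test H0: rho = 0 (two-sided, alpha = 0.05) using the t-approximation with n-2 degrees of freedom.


Step 1: Rank x and y separately (midranks; no ties here).
rank(x): 2->1, 6->4, 4->2, 9->5, 11->7, 13->8, 5->3, 15->9, 19->10, 10->6
rank(y): 5->3, 14->7, 7->4, 2->1, 17->9, 12->6, 18->10, 16->8, 8->5, 4->2
Step 2: d_i = R_x(i) - R_y(i); compute d_i^2.
  (1-3)^2=4, (4-7)^2=9, (2-4)^2=4, (5-1)^2=16, (7-9)^2=4, (8-6)^2=4, (3-10)^2=49, (9-8)^2=1, (10-5)^2=25, (6-2)^2=16
sum(d^2) = 132.
Step 3: rho = 1 - 6*132 / (10*(10^2 - 1)) = 1 - 792/990 = 0.200000.
Step 4: Under H0, t = rho * sqrt((n-2)/(1-rho^2)) = 0.5774 ~ t(8).
Step 5: Two-sided p-value from the t-distribution with 8 df = 0.579584.
Step 6: alpha = 0.05. fail to reject H0.

rho = 0.2000, p = 0.579584, fail to reject H0 at alpha = 0.05.


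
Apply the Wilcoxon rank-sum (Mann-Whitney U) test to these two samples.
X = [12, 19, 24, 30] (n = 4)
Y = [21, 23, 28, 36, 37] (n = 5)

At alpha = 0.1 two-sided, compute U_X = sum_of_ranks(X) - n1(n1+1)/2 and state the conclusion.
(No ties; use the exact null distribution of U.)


Step 1: Combine and sort all 9 observations; assign midranks.
sorted (value, group): (12,X), (19,X), (21,Y), (23,Y), (24,X), (28,Y), (30,X), (36,Y), (37,Y)
ranks: 12->1, 19->2, 21->3, 23->4, 24->5, 28->6, 30->7, 36->8, 37->9
Step 2: Rank sum for X: R1 = 1 + 2 + 5 + 7 = 15.
Step 3: U_X = R1 - n1(n1+1)/2 = 15 - 4*5/2 = 15 - 10 = 5.
       U_Y = n1*n2 - U_X = 20 - 5 = 15.
Step 4: No ties, so the exact null distribution of U (based on enumerating the C(9,4) = 126 equally likely rank assignments) gives the two-sided p-value.
Step 5: p-value = 0.285714; compare to alpha = 0.1. fail to reject H0.

U_X = 5, p = 0.285714, fail to reject H0 at alpha = 0.1.


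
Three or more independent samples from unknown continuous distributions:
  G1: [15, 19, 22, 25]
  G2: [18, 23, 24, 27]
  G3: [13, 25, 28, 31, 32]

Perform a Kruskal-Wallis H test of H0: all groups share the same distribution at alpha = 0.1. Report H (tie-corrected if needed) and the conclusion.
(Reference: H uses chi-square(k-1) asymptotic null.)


Step 1: Combine all N = 13 observations and assign midranks.
sorted (value, group, rank): (13,G3,1), (15,G1,2), (18,G2,3), (19,G1,4), (22,G1,5), (23,G2,6), (24,G2,7), (25,G1,8.5), (25,G3,8.5), (27,G2,10), (28,G3,11), (31,G3,12), (32,G3,13)
Step 2: Sum ranks within each group.
R_1 = 19.5 (n_1 = 4)
R_2 = 26 (n_2 = 4)
R_3 = 45.5 (n_3 = 5)
Step 3: H = 12/(N(N+1)) * sum(R_i^2/n_i) - 3(N+1)
     = 12/(13*14) * (19.5^2/4 + 26^2/4 + 45.5^2/5) - 3*14
     = 0.065934 * 678.112 - 42
     = 2.710714.
Step 4: Ties present; correction factor C = 1 - 6/(13^3 - 13) = 0.997253. Corrected H = 2.710714 / 0.997253 = 2.718182.
Step 5: Under H0, H ~ chi^2(2); p-value = 0.256894.
Step 6: alpha = 0.1. fail to reject H0.

H = 2.7182, df = 2, p = 0.256894, fail to reject H0.


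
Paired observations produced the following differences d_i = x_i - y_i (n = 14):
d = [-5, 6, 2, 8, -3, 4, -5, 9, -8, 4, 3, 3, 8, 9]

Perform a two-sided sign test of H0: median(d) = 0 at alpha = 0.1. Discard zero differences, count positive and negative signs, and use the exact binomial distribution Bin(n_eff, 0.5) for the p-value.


Step 1: Discard zero differences. Original n = 14; n_eff = number of nonzero differences = 14.
Nonzero differences (with sign): -5, +6, +2, +8, -3, +4, -5, +9, -8, +4, +3, +3, +8, +9
Step 2: Count signs: positive = 10, negative = 4.
Step 3: Under H0: P(positive) = 0.5, so the number of positives S ~ Bin(14, 0.5).
Step 4: Two-sided exact p-value = sum of Bin(14,0.5) probabilities at or below the observed probability = 0.179565.
Step 5: alpha = 0.1. fail to reject H0.

n_eff = 14, pos = 10, neg = 4, p = 0.179565, fail to reject H0.


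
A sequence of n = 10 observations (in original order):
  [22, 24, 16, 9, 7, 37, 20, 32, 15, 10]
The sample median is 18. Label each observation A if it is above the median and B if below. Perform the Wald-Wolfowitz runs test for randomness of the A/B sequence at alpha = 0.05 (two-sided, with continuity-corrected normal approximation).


Step 1: Compute median = 18; label A = above, B = below.
Labels in order: AABBBAAABB  (n_A = 5, n_B = 5)
Step 2: Count runs R = 4.
Step 3: Under H0 (random ordering), E[R] = 2*n_A*n_B/(n_A+n_B) + 1 = 2*5*5/10 + 1 = 6.0000.
        Var[R] = 2*n_A*n_B*(2*n_A*n_B - n_A - n_B) / ((n_A+n_B)^2 * (n_A+n_B-1)) = 2000/900 = 2.2222.
        SD[R] = 1.4907.
Step 4: Continuity-corrected z = (R + 0.5 - E[R]) / SD[R] = (4 + 0.5 - 6.0000) / 1.4907 = -1.0062.
Step 5: Two-sided p-value via normal approximation = 2*(1 - Phi(|z|)) = 0.314305.
Step 6: alpha = 0.05. fail to reject H0.

R = 4, z = -1.0062, p = 0.314305, fail to reject H0.


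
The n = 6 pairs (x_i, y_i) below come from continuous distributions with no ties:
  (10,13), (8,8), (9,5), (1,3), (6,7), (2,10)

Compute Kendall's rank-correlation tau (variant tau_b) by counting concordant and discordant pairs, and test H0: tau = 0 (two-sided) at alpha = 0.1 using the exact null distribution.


Step 1: Enumerate the 15 unordered pairs (i,j) with i<j and classify each by sign(x_j-x_i) * sign(y_j-y_i).
  (1,2):dx=-2,dy=-5->C; (1,3):dx=-1,dy=-8->C; (1,4):dx=-9,dy=-10->C; (1,5):dx=-4,dy=-6->C
  (1,6):dx=-8,dy=-3->C; (2,3):dx=+1,dy=-3->D; (2,4):dx=-7,dy=-5->C; (2,5):dx=-2,dy=-1->C
  (2,6):dx=-6,dy=+2->D; (3,4):dx=-8,dy=-2->C; (3,5):dx=-3,dy=+2->D; (3,6):dx=-7,dy=+5->D
  (4,5):dx=+5,dy=+4->C; (4,6):dx=+1,dy=+7->C; (5,6):dx=-4,dy=+3->D
Step 2: C = 10, D = 5, total pairs = 15.
Step 3: tau = (C - D)/(n(n-1)/2) = (10 - 5)/15 = 0.333333.
Step 4: Exact two-sided p-value (enumerate n! = 720 permutations of y under H0): p = 0.469444.
Step 5: alpha = 0.1. fail to reject H0.

tau_b = 0.3333 (C=10, D=5), p = 0.469444, fail to reject H0.


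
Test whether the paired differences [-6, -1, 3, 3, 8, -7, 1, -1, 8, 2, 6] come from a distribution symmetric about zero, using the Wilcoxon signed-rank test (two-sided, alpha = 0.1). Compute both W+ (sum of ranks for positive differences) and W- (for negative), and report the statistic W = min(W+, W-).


Step 1: Drop any zero differences (none here) and take |d_i|.
|d| = [6, 1, 3, 3, 8, 7, 1, 1, 8, 2, 6]
Step 2: Midrank |d_i| (ties get averaged ranks).
ranks: |6|->7.5, |1|->2, |3|->5.5, |3|->5.5, |8|->10.5, |7|->9, |1|->2, |1|->2, |8|->10.5, |2|->4, |6|->7.5
Step 3: Attach original signs; sum ranks with positive sign and with negative sign.
W+ = 5.5 + 5.5 + 10.5 + 2 + 10.5 + 4 + 7.5 = 45.5
W- = 7.5 + 2 + 9 + 2 = 20.5
(Check: W+ + W- = 66 should equal n(n+1)/2 = 66.)
Step 4: Test statistic W = min(W+, W-) = 20.5.
Step 5: Ties in |d|, so use the tie-corrected normal approximation.
        E[W] = n(n+1)/4 = 11*12/4 = 33.
        Tie groups: |d|=1 (t=3), |d|=3 (t=2), |d|=6 (t=2), |d|=8 (t=2); sum(t^3 - t) = 42.
        Var[W] = n(n+1)(2n+1)/24 - sum(t^3-t)/48 = 3036/24 - 42/48 = 125.625.
        z = (W - E[W]) / sqrt(Var[W]) = (20.5 - 33) / 11.2083 = -1.1152.
        Two-sided p = 2*Phi(z) = 0.264744.
Step 6: alpha = 0.1. fail to reject H0.

W+ = 45.5, W- = 20.5, W = min = 20.5, p = 0.264744, fail to reject H0.


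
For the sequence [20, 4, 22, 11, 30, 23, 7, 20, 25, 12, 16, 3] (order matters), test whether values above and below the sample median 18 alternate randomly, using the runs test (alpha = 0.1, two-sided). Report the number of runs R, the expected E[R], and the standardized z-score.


Step 1: Compute median = 18; label A = above, B = below.
Labels in order: ABABAABAABBB  (n_A = 6, n_B = 6)
Step 2: Count runs R = 8.
Step 3: Under H0 (random ordering), E[R] = 2*n_A*n_B/(n_A+n_B) + 1 = 2*6*6/12 + 1 = 7.0000.
        Var[R] = 2*n_A*n_B*(2*n_A*n_B - n_A - n_B) / ((n_A+n_B)^2 * (n_A+n_B-1)) = 4320/1584 = 2.7273.
        SD[R] = 1.6514.
Step 4: Continuity-corrected z = (R - 0.5 - E[R]) / SD[R] = (8 - 0.5 - 7.0000) / 1.6514 = 0.3028.
Step 5: Two-sided p-value via normal approximation = 2*(1 - Phi(|z|)) = 0.762069.
Step 6: alpha = 0.1. fail to reject H0.

R = 8, z = 0.3028, p = 0.762069, fail to reject H0.


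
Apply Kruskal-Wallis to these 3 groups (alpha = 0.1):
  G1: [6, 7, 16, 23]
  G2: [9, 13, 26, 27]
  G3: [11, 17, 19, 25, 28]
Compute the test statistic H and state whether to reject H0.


Step 1: Combine all N = 13 observations and assign midranks.
sorted (value, group, rank): (6,G1,1), (7,G1,2), (9,G2,3), (11,G3,4), (13,G2,5), (16,G1,6), (17,G3,7), (19,G3,8), (23,G1,9), (25,G3,10), (26,G2,11), (27,G2,12), (28,G3,13)
Step 2: Sum ranks within each group.
R_1 = 18 (n_1 = 4)
R_2 = 31 (n_2 = 4)
R_3 = 42 (n_3 = 5)
Step 3: H = 12/(N(N+1)) * sum(R_i^2/n_i) - 3(N+1)
     = 12/(13*14) * (18^2/4 + 31^2/4 + 42^2/5) - 3*14
     = 0.065934 * 674.05 - 42
     = 2.442857.
Step 4: No ties, so H is used without correction.
Step 5: Under H0, H ~ chi^2(2); p-value = 0.294809.
Step 6: alpha = 0.1. fail to reject H0.

H = 2.4429, df = 2, p = 0.294809, fail to reject H0.


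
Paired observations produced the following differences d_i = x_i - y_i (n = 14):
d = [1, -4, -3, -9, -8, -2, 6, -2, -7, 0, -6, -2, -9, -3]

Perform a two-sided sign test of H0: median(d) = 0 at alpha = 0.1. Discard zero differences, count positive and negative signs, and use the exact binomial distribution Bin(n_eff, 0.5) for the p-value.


Step 1: Discard zero differences. Original n = 14; n_eff = number of nonzero differences = 13.
Nonzero differences (with sign): +1, -4, -3, -9, -8, -2, +6, -2, -7, -6, -2, -9, -3
Step 2: Count signs: positive = 2, negative = 11.
Step 3: Under H0: P(positive) = 0.5, so the number of positives S ~ Bin(13, 0.5).
Step 4: Two-sided exact p-value = sum of Bin(13,0.5) probabilities at or below the observed probability = 0.022461.
Step 5: alpha = 0.1. reject H0.

n_eff = 13, pos = 2, neg = 11, p = 0.022461, reject H0.


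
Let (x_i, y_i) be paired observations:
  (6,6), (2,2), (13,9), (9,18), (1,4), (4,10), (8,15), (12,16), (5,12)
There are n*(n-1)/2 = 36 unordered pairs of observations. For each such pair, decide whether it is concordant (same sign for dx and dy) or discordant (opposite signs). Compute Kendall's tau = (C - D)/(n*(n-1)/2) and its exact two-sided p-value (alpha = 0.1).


Step 1: Enumerate the 36 unordered pairs (i,j) with i<j and classify each by sign(x_j-x_i) * sign(y_j-y_i).
  (1,2):dx=-4,dy=-4->C; (1,3):dx=+7,dy=+3->C; (1,4):dx=+3,dy=+12->C; (1,5):dx=-5,dy=-2->C
  (1,6):dx=-2,dy=+4->D; (1,7):dx=+2,dy=+9->C; (1,8):dx=+6,dy=+10->C; (1,9):dx=-1,dy=+6->D
  (2,3):dx=+11,dy=+7->C; (2,4):dx=+7,dy=+16->C; (2,5):dx=-1,dy=+2->D; (2,6):dx=+2,dy=+8->C
  (2,7):dx=+6,dy=+13->C; (2,8):dx=+10,dy=+14->C; (2,9):dx=+3,dy=+10->C; (3,4):dx=-4,dy=+9->D
  (3,5):dx=-12,dy=-5->C; (3,6):dx=-9,dy=+1->D; (3,7):dx=-5,dy=+6->D; (3,8):dx=-1,dy=+7->D
  (3,9):dx=-8,dy=+3->D; (4,5):dx=-8,dy=-14->C; (4,6):dx=-5,dy=-8->C; (4,7):dx=-1,dy=-3->C
  (4,8):dx=+3,dy=-2->D; (4,9):dx=-4,dy=-6->C; (5,6):dx=+3,dy=+6->C; (5,7):dx=+7,dy=+11->C
  (5,8):dx=+11,dy=+12->C; (5,9):dx=+4,dy=+8->C; (6,7):dx=+4,dy=+5->C; (6,8):dx=+8,dy=+6->C
  (6,9):dx=+1,dy=+2->C; (7,8):dx=+4,dy=+1->C; (7,9):dx=-3,dy=-3->C; (8,9):dx=-7,dy=-4->C
Step 2: C = 27, D = 9, total pairs = 36.
Step 3: tau = (C - D)/(n(n-1)/2) = (27 - 9)/36 = 0.500000.
Step 4: Exact two-sided p-value (enumerate n! = 362880 permutations of y under H0): p = 0.075176.
Step 5: alpha = 0.1. reject H0.

tau_b = 0.5000 (C=27, D=9), p = 0.075176, reject H0.


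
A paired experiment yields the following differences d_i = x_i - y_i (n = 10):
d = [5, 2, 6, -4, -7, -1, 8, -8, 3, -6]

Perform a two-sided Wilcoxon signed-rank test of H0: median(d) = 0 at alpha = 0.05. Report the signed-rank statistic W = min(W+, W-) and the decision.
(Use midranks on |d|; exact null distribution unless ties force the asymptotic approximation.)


Step 1: Drop any zero differences (none here) and take |d_i|.
|d| = [5, 2, 6, 4, 7, 1, 8, 8, 3, 6]
Step 2: Midrank |d_i| (ties get averaged ranks).
ranks: |5|->5, |2|->2, |6|->6.5, |4|->4, |7|->8, |1|->1, |8|->9.5, |8|->9.5, |3|->3, |6|->6.5
Step 3: Attach original signs; sum ranks with positive sign and with negative sign.
W+ = 5 + 2 + 6.5 + 9.5 + 3 = 26
W- = 4 + 8 + 1 + 9.5 + 6.5 = 29
(Check: W+ + W- = 55 should equal n(n+1)/2 = 55.)
Step 4: Test statistic W = min(W+, W-) = 26.
Step 5: Ties in |d|, so use the tie-corrected normal approximation.
        E[W] = n(n+1)/4 = 10*11/4 = 27.5.
        Tie groups: |d|=6 (t=2), |d|=8 (t=2); sum(t^3 - t) = 12.
        Var[W] = n(n+1)(2n+1)/24 - sum(t^3-t)/48 = 2310/24 - 12/48 = 96.
        z = (W - E[W]) / sqrt(Var[W]) = (26 - 27.5) / 9.7980 = -0.1531.
        Two-sided p = 2*Phi(z) = 0.878325.
Step 6: alpha = 0.05. fail to reject H0.

W+ = 26, W- = 29, W = min = 26, p = 0.878325, fail to reject H0.


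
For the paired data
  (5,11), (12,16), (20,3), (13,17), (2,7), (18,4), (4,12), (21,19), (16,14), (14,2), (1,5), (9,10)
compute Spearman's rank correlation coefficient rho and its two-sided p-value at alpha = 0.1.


Step 1: Rank x and y separately (midranks; no ties here).
rank(x): 5->4, 12->6, 20->11, 13->7, 2->2, 18->10, 4->3, 21->12, 16->9, 14->8, 1->1, 9->5
rank(y): 11->7, 16->10, 3->2, 17->11, 7->5, 4->3, 12->8, 19->12, 14->9, 2->1, 5->4, 10->6
Step 2: d_i = R_x(i) - R_y(i); compute d_i^2.
  (4-7)^2=9, (6-10)^2=16, (11-2)^2=81, (7-11)^2=16, (2-5)^2=9, (10-3)^2=49, (3-8)^2=25, (12-12)^2=0, (9-9)^2=0, (8-1)^2=49, (1-4)^2=9, (5-6)^2=1
sum(d^2) = 264.
Step 3: rho = 1 - 6*264 / (12*(12^2 - 1)) = 1 - 1584/1716 = 0.076923.
Step 4: Under H0, t = rho * sqrt((n-2)/(1-rho^2)) = 0.2440 ~ t(10).
Step 5: Two-sided p-value from the t-distribution with 10 df = 0.812183.
Step 6: alpha = 0.1. fail to reject H0.

rho = 0.0769, p = 0.812183, fail to reject H0 at alpha = 0.1.


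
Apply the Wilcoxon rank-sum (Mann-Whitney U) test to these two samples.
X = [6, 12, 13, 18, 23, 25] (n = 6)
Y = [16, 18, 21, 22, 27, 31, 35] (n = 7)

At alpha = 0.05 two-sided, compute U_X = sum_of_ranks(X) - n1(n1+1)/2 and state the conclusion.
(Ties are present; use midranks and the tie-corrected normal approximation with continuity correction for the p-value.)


Step 1: Combine and sort all 13 observations; assign midranks.
sorted (value, group): (6,X), (12,X), (13,X), (16,Y), (18,X), (18,Y), (21,Y), (22,Y), (23,X), (25,X), (27,Y), (31,Y), (35,Y)
ranks: 6->1, 12->2, 13->3, 16->4, 18->5.5, 18->5.5, 21->7, 22->8, 23->9, 25->10, 27->11, 31->12, 35->13
Step 2: Rank sum for X: R1 = 1 + 2 + 3 + 5.5 + 9 + 10 = 30.5.
Step 3: U_X = R1 - n1(n1+1)/2 = 30.5 - 6*7/2 = 30.5 - 21 = 9.5.
       U_Y = n1*n2 - U_X = 42 - 9.5 = 32.5.
Step 4: Ties are present, so use the tie-corrected normal approximation (with continuity correction) for the p-value.
Step 5: p-value = 0.115582; compare to alpha = 0.05. fail to reject H0.

U_X = 9.5, p = 0.115582, fail to reject H0 at alpha = 0.05.


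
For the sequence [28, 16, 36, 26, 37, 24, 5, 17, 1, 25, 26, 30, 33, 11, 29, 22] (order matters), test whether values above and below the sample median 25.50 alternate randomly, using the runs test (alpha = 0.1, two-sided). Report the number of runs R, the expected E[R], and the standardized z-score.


Step 1: Compute median = 25.50; label A = above, B = below.
Labels in order: ABAAABBBBBAAABAB  (n_A = 8, n_B = 8)
Step 2: Count runs R = 8.
Step 3: Under H0 (random ordering), E[R] = 2*n_A*n_B/(n_A+n_B) + 1 = 2*8*8/16 + 1 = 9.0000.
        Var[R] = 2*n_A*n_B*(2*n_A*n_B - n_A - n_B) / ((n_A+n_B)^2 * (n_A+n_B-1)) = 14336/3840 = 3.7333.
        SD[R] = 1.9322.
Step 4: Continuity-corrected z = (R + 0.5 - E[R]) / SD[R] = (8 + 0.5 - 9.0000) / 1.9322 = -0.2588.
Step 5: Two-sided p-value via normal approximation = 2*(1 - Phi(|z|)) = 0.795809.
Step 6: alpha = 0.1. fail to reject H0.

R = 8, z = -0.2588, p = 0.795809, fail to reject H0.


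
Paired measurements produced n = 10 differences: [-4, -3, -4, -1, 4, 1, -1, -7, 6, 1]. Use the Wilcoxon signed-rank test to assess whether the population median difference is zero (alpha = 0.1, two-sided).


Step 1: Drop any zero differences (none here) and take |d_i|.
|d| = [4, 3, 4, 1, 4, 1, 1, 7, 6, 1]
Step 2: Midrank |d_i| (ties get averaged ranks).
ranks: |4|->7, |3|->5, |4|->7, |1|->2.5, |4|->7, |1|->2.5, |1|->2.5, |7|->10, |6|->9, |1|->2.5
Step 3: Attach original signs; sum ranks with positive sign and with negative sign.
W+ = 7 + 2.5 + 9 + 2.5 = 21
W- = 7 + 5 + 7 + 2.5 + 2.5 + 10 = 34
(Check: W+ + W- = 55 should equal n(n+1)/2 = 55.)
Step 4: Test statistic W = min(W+, W-) = 21.
Step 5: Ties in |d|, so use the tie-corrected normal approximation.
        E[W] = n(n+1)/4 = 10*11/4 = 27.5.
        Tie groups: |d|=1 (t=4), |d|=4 (t=3); sum(t^3 - t) = 84.
        Var[W] = n(n+1)(2n+1)/24 - sum(t^3-t)/48 = 2310/24 - 84/48 = 94.5.
        z = (W - E[W]) / sqrt(Var[W]) = (21 - 27.5) / 9.7211 = -0.6686.
        Two-sided p = 2*Phi(z) = 0.503720.
Step 6: alpha = 0.1. fail to reject H0.

W+ = 21, W- = 34, W = min = 21, p = 0.503720, fail to reject H0.


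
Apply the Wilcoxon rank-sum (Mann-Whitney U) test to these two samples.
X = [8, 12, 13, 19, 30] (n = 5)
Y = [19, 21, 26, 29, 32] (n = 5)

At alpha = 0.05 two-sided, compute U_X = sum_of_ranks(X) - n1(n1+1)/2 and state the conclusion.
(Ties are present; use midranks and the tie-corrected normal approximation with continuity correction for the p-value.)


Step 1: Combine and sort all 10 observations; assign midranks.
sorted (value, group): (8,X), (12,X), (13,X), (19,X), (19,Y), (21,Y), (26,Y), (29,Y), (30,X), (32,Y)
ranks: 8->1, 12->2, 13->3, 19->4.5, 19->4.5, 21->6, 26->7, 29->8, 30->9, 32->10
Step 2: Rank sum for X: R1 = 1 + 2 + 3 + 4.5 + 9 = 19.5.
Step 3: U_X = R1 - n1(n1+1)/2 = 19.5 - 5*6/2 = 19.5 - 15 = 4.5.
       U_Y = n1*n2 - U_X = 25 - 4.5 = 20.5.
Step 4: Ties are present, so use the tie-corrected normal approximation (with continuity correction) for the p-value.
Step 5: p-value = 0.116074; compare to alpha = 0.05. fail to reject H0.

U_X = 4.5, p = 0.116074, fail to reject H0 at alpha = 0.05.


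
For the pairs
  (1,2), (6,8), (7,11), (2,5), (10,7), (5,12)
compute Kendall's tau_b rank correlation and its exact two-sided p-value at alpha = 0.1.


Step 1: Enumerate the 15 unordered pairs (i,j) with i<j and classify each by sign(x_j-x_i) * sign(y_j-y_i).
  (1,2):dx=+5,dy=+6->C; (1,3):dx=+6,dy=+9->C; (1,4):dx=+1,dy=+3->C; (1,5):dx=+9,dy=+5->C
  (1,6):dx=+4,dy=+10->C; (2,3):dx=+1,dy=+3->C; (2,4):dx=-4,dy=-3->C; (2,5):dx=+4,dy=-1->D
  (2,6):dx=-1,dy=+4->D; (3,4):dx=-5,dy=-6->C; (3,5):dx=+3,dy=-4->D; (3,6):dx=-2,dy=+1->D
  (4,5):dx=+8,dy=+2->C; (4,6):dx=+3,dy=+7->C; (5,6):dx=-5,dy=+5->D
Step 2: C = 10, D = 5, total pairs = 15.
Step 3: tau = (C - D)/(n(n-1)/2) = (10 - 5)/15 = 0.333333.
Step 4: Exact two-sided p-value (enumerate n! = 720 permutations of y under H0): p = 0.469444.
Step 5: alpha = 0.1. fail to reject H0.

tau_b = 0.3333 (C=10, D=5), p = 0.469444, fail to reject H0.


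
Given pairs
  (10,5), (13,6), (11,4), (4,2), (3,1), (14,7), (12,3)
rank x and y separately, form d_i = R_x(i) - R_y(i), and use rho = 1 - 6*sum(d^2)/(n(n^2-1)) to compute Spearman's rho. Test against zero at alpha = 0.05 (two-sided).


Step 1: Rank x and y separately (midranks; no ties here).
rank(x): 10->3, 13->6, 11->4, 4->2, 3->1, 14->7, 12->5
rank(y): 5->5, 6->6, 4->4, 2->2, 1->1, 7->7, 3->3
Step 2: d_i = R_x(i) - R_y(i); compute d_i^2.
  (3-5)^2=4, (6-6)^2=0, (4-4)^2=0, (2-2)^2=0, (1-1)^2=0, (7-7)^2=0, (5-3)^2=4
sum(d^2) = 8.
Step 3: rho = 1 - 6*8 / (7*(7^2 - 1)) = 1 - 48/336 = 0.857143.
Step 4: Under H0, t = rho * sqrt((n-2)/(1-rho^2)) = 3.7210 ~ t(5).
Step 5: Two-sided p-value from the t-distribution with 5 df = 0.013697.
Step 6: alpha = 0.05. reject H0.

rho = 0.8571, p = 0.013697, reject H0 at alpha = 0.05.


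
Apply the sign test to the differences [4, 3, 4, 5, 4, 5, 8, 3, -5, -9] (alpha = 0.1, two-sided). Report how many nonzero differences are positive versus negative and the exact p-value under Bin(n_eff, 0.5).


Step 1: Discard zero differences. Original n = 10; n_eff = number of nonzero differences = 10.
Nonzero differences (with sign): +4, +3, +4, +5, +4, +5, +8, +3, -5, -9
Step 2: Count signs: positive = 8, negative = 2.
Step 3: Under H0: P(positive) = 0.5, so the number of positives S ~ Bin(10, 0.5).
Step 4: Two-sided exact p-value = sum of Bin(10,0.5) probabilities at or below the observed probability = 0.109375.
Step 5: alpha = 0.1. fail to reject H0.

n_eff = 10, pos = 8, neg = 2, p = 0.109375, fail to reject H0.


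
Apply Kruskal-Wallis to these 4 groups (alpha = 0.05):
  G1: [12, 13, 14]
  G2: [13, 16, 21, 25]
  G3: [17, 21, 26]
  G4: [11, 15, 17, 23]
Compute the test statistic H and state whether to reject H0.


Step 1: Combine all N = 14 observations and assign midranks.
sorted (value, group, rank): (11,G4,1), (12,G1,2), (13,G1,3.5), (13,G2,3.5), (14,G1,5), (15,G4,6), (16,G2,7), (17,G3,8.5), (17,G4,8.5), (21,G2,10.5), (21,G3,10.5), (23,G4,12), (25,G2,13), (26,G3,14)
Step 2: Sum ranks within each group.
R_1 = 10.5 (n_1 = 3)
R_2 = 34 (n_2 = 4)
R_3 = 33 (n_3 = 3)
R_4 = 27.5 (n_4 = 4)
Step 3: H = 12/(N(N+1)) * sum(R_i^2/n_i) - 3(N+1)
     = 12/(14*15) * (10.5^2/3 + 34^2/4 + 33^2/3 + 27.5^2/4) - 3*15
     = 0.057143 * 877.812 - 45
     = 5.160714.
Step 4: Ties present; correction factor C = 1 - 18/(14^3 - 14) = 0.993407. Corrected H = 5.160714 / 0.993407 = 5.194967.
Step 5: Under H0, H ~ chi^2(3); p-value = 0.158065.
Step 6: alpha = 0.05. fail to reject H0.

H = 5.1950, df = 3, p = 0.158065, fail to reject H0.


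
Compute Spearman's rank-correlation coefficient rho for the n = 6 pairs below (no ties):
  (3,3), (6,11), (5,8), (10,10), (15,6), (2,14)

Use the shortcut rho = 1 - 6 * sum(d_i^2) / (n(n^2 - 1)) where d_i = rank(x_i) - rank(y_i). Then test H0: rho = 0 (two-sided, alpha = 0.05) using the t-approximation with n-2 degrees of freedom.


Step 1: Rank x and y separately (midranks; no ties here).
rank(x): 3->2, 6->4, 5->3, 10->5, 15->6, 2->1
rank(y): 3->1, 11->5, 8->3, 10->4, 6->2, 14->6
Step 2: d_i = R_x(i) - R_y(i); compute d_i^2.
  (2-1)^2=1, (4-5)^2=1, (3-3)^2=0, (5-4)^2=1, (6-2)^2=16, (1-6)^2=25
sum(d^2) = 44.
Step 3: rho = 1 - 6*44 / (6*(6^2 - 1)) = 1 - 264/210 = -0.257143.
Step 4: Under H0, t = rho * sqrt((n-2)/(1-rho^2)) = -0.5322 ~ t(4).
Step 5: Two-sided p-value from the t-distribution with 4 df = 0.622787.
Step 6: alpha = 0.05. fail to reject H0.

rho = -0.2571, p = 0.622787, fail to reject H0 at alpha = 0.05.


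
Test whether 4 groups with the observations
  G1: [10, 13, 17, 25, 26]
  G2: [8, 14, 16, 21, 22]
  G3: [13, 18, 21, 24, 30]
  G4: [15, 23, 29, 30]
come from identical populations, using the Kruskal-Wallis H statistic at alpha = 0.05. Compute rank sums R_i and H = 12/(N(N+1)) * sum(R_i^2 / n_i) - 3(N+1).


Step 1: Combine all N = 19 observations and assign midranks.
sorted (value, group, rank): (8,G2,1), (10,G1,2), (13,G1,3.5), (13,G3,3.5), (14,G2,5), (15,G4,6), (16,G2,7), (17,G1,8), (18,G3,9), (21,G2,10.5), (21,G3,10.5), (22,G2,12), (23,G4,13), (24,G3,14), (25,G1,15), (26,G1,16), (29,G4,17), (30,G3,18.5), (30,G4,18.5)
Step 2: Sum ranks within each group.
R_1 = 44.5 (n_1 = 5)
R_2 = 35.5 (n_2 = 5)
R_3 = 55.5 (n_3 = 5)
R_4 = 54.5 (n_4 = 4)
Step 3: H = 12/(N(N+1)) * sum(R_i^2/n_i) - 3(N+1)
     = 12/(19*20) * (44.5^2/5 + 35.5^2/5 + 55.5^2/5 + 54.5^2/4) - 3*20
     = 0.031579 * 2006.71 - 60
     = 3.369868.
Step 4: Ties present; correction factor C = 1 - 18/(19^3 - 19) = 0.997368. Corrected H = 3.369868 / 0.997368 = 3.378760.
Step 5: Under H0, H ~ chi^2(3); p-value = 0.336830.
Step 6: alpha = 0.05. fail to reject H0.

H = 3.3788, df = 3, p = 0.336830, fail to reject H0.


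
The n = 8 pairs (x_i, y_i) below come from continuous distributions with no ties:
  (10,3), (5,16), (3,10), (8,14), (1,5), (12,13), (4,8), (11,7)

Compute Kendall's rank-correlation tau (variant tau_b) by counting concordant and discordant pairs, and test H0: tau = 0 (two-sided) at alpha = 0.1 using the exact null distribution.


Step 1: Enumerate the 28 unordered pairs (i,j) with i<j and classify each by sign(x_j-x_i) * sign(y_j-y_i).
  (1,2):dx=-5,dy=+13->D; (1,3):dx=-7,dy=+7->D; (1,4):dx=-2,dy=+11->D; (1,5):dx=-9,dy=+2->D
  (1,6):dx=+2,dy=+10->C; (1,7):dx=-6,dy=+5->D; (1,8):dx=+1,dy=+4->C; (2,3):dx=-2,dy=-6->C
  (2,4):dx=+3,dy=-2->D; (2,5):dx=-4,dy=-11->C; (2,6):dx=+7,dy=-3->D; (2,7):dx=-1,dy=-8->C
  (2,8):dx=+6,dy=-9->D; (3,4):dx=+5,dy=+4->C; (3,5):dx=-2,dy=-5->C; (3,6):dx=+9,dy=+3->C
  (3,7):dx=+1,dy=-2->D; (3,8):dx=+8,dy=-3->D; (4,5):dx=-7,dy=-9->C; (4,6):dx=+4,dy=-1->D
  (4,7):dx=-4,dy=-6->C; (4,8):dx=+3,dy=-7->D; (5,6):dx=+11,dy=+8->C; (5,7):dx=+3,dy=+3->C
  (5,8):dx=+10,dy=+2->C; (6,7):dx=-8,dy=-5->C; (6,8):dx=-1,dy=-6->C; (7,8):dx=+7,dy=-1->D
Step 2: C = 15, D = 13, total pairs = 28.
Step 3: tau = (C - D)/(n(n-1)/2) = (15 - 13)/28 = 0.071429.
Step 4: Exact two-sided p-value (enumerate n! = 40320 permutations of y under H0): p = 0.904861.
Step 5: alpha = 0.1. fail to reject H0.

tau_b = 0.0714 (C=15, D=13), p = 0.904861, fail to reject H0.


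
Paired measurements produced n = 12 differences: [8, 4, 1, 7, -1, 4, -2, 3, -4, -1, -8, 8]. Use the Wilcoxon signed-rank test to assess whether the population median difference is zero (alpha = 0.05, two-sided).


Step 1: Drop any zero differences (none here) and take |d_i|.
|d| = [8, 4, 1, 7, 1, 4, 2, 3, 4, 1, 8, 8]
Step 2: Midrank |d_i| (ties get averaged ranks).
ranks: |8|->11, |4|->7, |1|->2, |7|->9, |1|->2, |4|->7, |2|->4, |3|->5, |4|->7, |1|->2, |8|->11, |8|->11
Step 3: Attach original signs; sum ranks with positive sign and with negative sign.
W+ = 11 + 7 + 2 + 9 + 7 + 5 + 11 = 52
W- = 2 + 4 + 7 + 2 + 11 = 26
(Check: W+ + W- = 78 should equal n(n+1)/2 = 78.)
Step 4: Test statistic W = min(W+, W-) = 26.
Step 5: Ties in |d|, so use the tie-corrected normal approximation.
        E[W] = n(n+1)/4 = 12*13/4 = 39.
        Tie groups: |d|=1 (t=3), |d|=4 (t=3), |d|=8 (t=3); sum(t^3 - t) = 72.
        Var[W] = n(n+1)(2n+1)/24 - sum(t^3-t)/48 = 3900/24 - 72/48 = 161.
        z = (W - E[W]) / sqrt(Var[W]) = (26 - 39) / 12.6886 = -1.0245.
        Two-sided p = 2*Phi(z) = 0.305579.
Step 6: alpha = 0.05. fail to reject H0.

W+ = 52, W- = 26, W = min = 26, p = 0.305579, fail to reject H0.


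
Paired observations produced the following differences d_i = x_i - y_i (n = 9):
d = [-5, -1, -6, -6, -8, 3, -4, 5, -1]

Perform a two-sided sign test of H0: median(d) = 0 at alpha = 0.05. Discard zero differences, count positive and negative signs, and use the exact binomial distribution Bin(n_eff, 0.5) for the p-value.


Step 1: Discard zero differences. Original n = 9; n_eff = number of nonzero differences = 9.
Nonzero differences (with sign): -5, -1, -6, -6, -8, +3, -4, +5, -1
Step 2: Count signs: positive = 2, negative = 7.
Step 3: Under H0: P(positive) = 0.5, so the number of positives S ~ Bin(9, 0.5).
Step 4: Two-sided exact p-value = sum of Bin(9,0.5) probabilities at or below the observed probability = 0.179688.
Step 5: alpha = 0.05. fail to reject H0.

n_eff = 9, pos = 2, neg = 7, p = 0.179688, fail to reject H0.


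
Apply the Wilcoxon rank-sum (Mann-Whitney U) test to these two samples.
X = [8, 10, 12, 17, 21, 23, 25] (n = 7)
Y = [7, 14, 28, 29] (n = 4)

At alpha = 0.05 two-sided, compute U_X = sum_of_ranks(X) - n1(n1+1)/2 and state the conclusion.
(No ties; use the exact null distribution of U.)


Step 1: Combine and sort all 11 observations; assign midranks.
sorted (value, group): (7,Y), (8,X), (10,X), (12,X), (14,Y), (17,X), (21,X), (23,X), (25,X), (28,Y), (29,Y)
ranks: 7->1, 8->2, 10->3, 12->4, 14->5, 17->6, 21->7, 23->8, 25->9, 28->10, 29->11
Step 2: Rank sum for X: R1 = 2 + 3 + 4 + 6 + 7 + 8 + 9 = 39.
Step 3: U_X = R1 - n1(n1+1)/2 = 39 - 7*8/2 = 39 - 28 = 11.
       U_Y = n1*n2 - U_X = 28 - 11 = 17.
Step 4: No ties, so the exact null distribution of U (based on enumerating the C(11,7) = 330 equally likely rank assignments) gives the two-sided p-value.
Step 5: p-value = 0.648485; compare to alpha = 0.05. fail to reject H0.

U_X = 11, p = 0.648485, fail to reject H0 at alpha = 0.05.


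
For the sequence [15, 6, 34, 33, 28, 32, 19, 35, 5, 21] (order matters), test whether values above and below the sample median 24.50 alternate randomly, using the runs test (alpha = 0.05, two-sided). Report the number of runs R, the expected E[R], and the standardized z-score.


Step 1: Compute median = 24.50; label A = above, B = below.
Labels in order: BBAAAABABB  (n_A = 5, n_B = 5)
Step 2: Count runs R = 5.
Step 3: Under H0 (random ordering), E[R] = 2*n_A*n_B/(n_A+n_B) + 1 = 2*5*5/10 + 1 = 6.0000.
        Var[R] = 2*n_A*n_B*(2*n_A*n_B - n_A - n_B) / ((n_A+n_B)^2 * (n_A+n_B-1)) = 2000/900 = 2.2222.
        SD[R] = 1.4907.
Step 4: Continuity-corrected z = (R + 0.5 - E[R]) / SD[R] = (5 + 0.5 - 6.0000) / 1.4907 = -0.3354.
Step 5: Two-sided p-value via normal approximation = 2*(1 - Phi(|z|)) = 0.737316.
Step 6: alpha = 0.05. fail to reject H0.

R = 5, z = -0.3354, p = 0.737316, fail to reject H0.


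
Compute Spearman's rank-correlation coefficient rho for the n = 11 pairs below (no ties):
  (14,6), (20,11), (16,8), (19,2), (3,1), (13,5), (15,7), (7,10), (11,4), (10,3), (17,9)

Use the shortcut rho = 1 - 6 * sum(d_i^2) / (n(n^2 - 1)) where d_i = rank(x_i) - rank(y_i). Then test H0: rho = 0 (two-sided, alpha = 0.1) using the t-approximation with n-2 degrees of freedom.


Step 1: Rank x and y separately (midranks; no ties here).
rank(x): 14->6, 20->11, 16->8, 19->10, 3->1, 13->5, 15->7, 7->2, 11->4, 10->3, 17->9
rank(y): 6->6, 11->11, 8->8, 2->2, 1->1, 5->5, 7->7, 10->10, 4->4, 3->3, 9->9
Step 2: d_i = R_x(i) - R_y(i); compute d_i^2.
  (6-6)^2=0, (11-11)^2=0, (8-8)^2=0, (10-2)^2=64, (1-1)^2=0, (5-5)^2=0, (7-7)^2=0, (2-10)^2=64, (4-4)^2=0, (3-3)^2=0, (9-9)^2=0
sum(d^2) = 128.
Step 3: rho = 1 - 6*128 / (11*(11^2 - 1)) = 1 - 768/1320 = 0.418182.
Step 4: Under H0, t = rho * sqrt((n-2)/(1-rho^2)) = 1.3811 ~ t(9).
Step 5: Two-sided p-value from the t-distribution with 9 df = 0.200570.
Step 6: alpha = 0.1. fail to reject H0.

rho = 0.4182, p = 0.200570, fail to reject H0 at alpha = 0.1.
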